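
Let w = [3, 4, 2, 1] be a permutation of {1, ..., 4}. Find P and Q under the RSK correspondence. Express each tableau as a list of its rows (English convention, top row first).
P = [[1, 4], [2], [3]], Q = [[1, 2], [3], [4]]

Insert each entry of the permutation into P by Schensted row insertion, recording in Q the position of each new cell.

Insert 3: appended to row 1. P = [[3]], Q = [[1]].
Insert 4: appended to row 1. P = [[3, 4]], Q = [[1, 2]].
Insert 2: 2 bumps 3 from row 1; 3 starts row 2. P = [[2, 4], [3]], Q = [[1, 2], [3]].
Insert 1: 1 bumps 2 from row 1; 2 bumps 3 from row 2; 3 starts row 3. P = [[1, 4], [2], [3]], Q = [[1, 2], [3], [4]].

So P = [[1, 4], [2], [3]], Q = [[1, 2], [3], [4]].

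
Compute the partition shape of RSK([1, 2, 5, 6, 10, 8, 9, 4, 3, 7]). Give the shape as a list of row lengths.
[6, 2, 1, 1]

Row-insert each entry into an empty tableau.

After inserting 1: P = [[1]].
After inserting 2: P = [[1, 2]].
After inserting 5: P = [[1, 2, 5]].
After inserting 6: P = [[1, 2, 5, 6]].
After inserting 10: P = [[1, 2, 5, 6, 10]].
After inserting 8: P = [[1, 2, 5, 6, 8], [10]].
After inserting 9: P = [[1, 2, 5, 6, 8, 9], [10]].
After inserting 4: P = [[1, 2, 4, 6, 8, 9], [5], [10]].
After inserting 3: P = [[1, 2, 3, 6, 8, 9], [4], [5], [10]].
After inserting 7: P = [[1, 2, 3, 6, 7, 9], [4, 8], [5], [10]].

The final insertion tableau P = [[1, 2, 3, 6, 7, 9], [4, 8], [5], [10]] has shape [6, 2, 1, 1].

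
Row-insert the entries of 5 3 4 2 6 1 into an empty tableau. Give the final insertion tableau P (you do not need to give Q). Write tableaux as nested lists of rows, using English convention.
After inserting 5: P = [[5]].
After inserting 3: P = [[3], [5]].
After inserting 4: P = [[3, 4], [5]].
After inserting 2: P = [[2, 4], [3], [5]].
After inserting 6: P = [[2, 4, 6], [3], [5]].
After inserting 1: P = [[1, 4, 6], [2], [3], [5]].

So P = [[1, 4, 6], [2], [3], [5]].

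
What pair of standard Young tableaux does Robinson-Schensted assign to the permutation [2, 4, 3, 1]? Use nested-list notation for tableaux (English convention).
Insert each entry of the permutation into P by Schensted row insertion, recording in Q the position of each new cell.

Insert 2: appended to row 1. P = [[2]].
Insert 4: appended to row 1. P = [[2, 4]].
Insert 3: 3 bumps 4 from row 1; 4 starts row 2. P = [[2, 3], [4]].
Insert 1: 1 bumps 2 from row 1; 2 bumps 4 from row 2; 4 starts row 3. P = [[1, 3], [2], [4]].

So P = [[1, 3], [2], [4]], Q = [[1, 2], [3], [4]].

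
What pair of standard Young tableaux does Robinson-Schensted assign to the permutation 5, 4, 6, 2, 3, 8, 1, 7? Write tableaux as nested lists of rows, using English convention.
P = [[1, 3, 7], [2, 6, 8], [4], [5]], Q = [[1, 3, 6], [2, 5, 8], [4], [7]]

Insert each entry of the permutation into P by Schensted row insertion, recording in Q the position of each new cell.

Insert 5: appended to row 1. P = [[5]], Q = [[1]].
Insert 4: 4 bumps 5 from row 1; 5 starts row 2. P = [[4], [5]], Q = [[1], [2]].
Insert 6: appended to row 1. P = [[4, 6], [5]], Q = [[1, 3], [2]].
Insert 2: 2 bumps 4 from row 1; 4 bumps 5 from row 2; 5 starts row 3. P = [[2, 6], [4], [5]], Q = [[1, 3], [2], [4]].
Insert 3: 3 bumps 6 from row 1; 6 appends to row 2. P = [[2, 3], [4, 6], [5]], Q = [[1, 3], [2, 5], [4]].
Insert 8: appended to row 1. P = [[2, 3, 8], [4, 6], [5]], Q = [[1, 3, 6], [2, 5], [4]].
Insert 1: 1 bumps 2 from row 1; 2 bumps 4 from row 2; 4 bumps 5 from row 3; 5 starts row 4. P = [[1, 3, 8], [2, 6], [4], [5]], Q = [[1, 3, 6], [2, 5], [4], [7]].
Insert 7: 7 bumps 8 from row 1; 8 appends to row 2. P = [[1, 3, 7], [2, 6, 8], [4], [5]], Q = [[1, 3, 6], [2, 5, 8], [4], [7]].

So P = [[1, 3, 7], [2, 6, 8], [4], [5]], Q = [[1, 3, 6], [2, 5, 8], [4], [7]].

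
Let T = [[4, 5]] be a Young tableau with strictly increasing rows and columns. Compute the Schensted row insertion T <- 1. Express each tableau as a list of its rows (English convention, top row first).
In row 1, 1 replaces 4 (the leftmost entry greater than 1); 4 is bumped to row 2. 4 starts a new row 2. The new tableau is [[1, 5], [4]].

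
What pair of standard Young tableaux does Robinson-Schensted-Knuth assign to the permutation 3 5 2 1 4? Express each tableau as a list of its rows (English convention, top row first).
P = [[1, 4], [2, 5], [3]], Q = [[1, 2], [3, 5], [4]]

Insert each entry of the permutation into P by Schensted row insertion, recording in Q the position of each new cell.

Insert 3: appended to row 1. P = [[3]].
Insert 5: appended to row 1. P = [[3, 5]].
Insert 2: 2 bumps 3 from row 1; 3 starts row 2. P = [[2, 5], [3]].
Insert 1: 1 bumps 2 from row 1; 2 bumps 3 from row 2; 3 starts row 3. P = [[1, 5], [2], [3]].
Insert 4: 4 bumps 5 from row 1; 5 appends to row 2. P = [[1, 4], [2, 5], [3]].

So P = [[1, 4], [2, 5], [3]], Q = [[1, 2], [3, 5], [4]].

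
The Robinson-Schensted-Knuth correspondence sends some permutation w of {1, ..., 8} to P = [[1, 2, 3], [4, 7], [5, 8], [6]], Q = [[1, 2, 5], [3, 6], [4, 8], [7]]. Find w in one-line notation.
Reverse the RSK construction: for i from n down to 1, find the cell of Q containing i, remove the entry at that cell from P, and reverse-bump it up through P; the value ejected from row 1 is w(i).

Step i=8: Q has 8 at row 3, column 2; remove 8 from row 3 of P and reverse-bump: 8 enters row 2 and ejects 7; 7 enters row 1 and ejects 3. So w(8) = 3. P is now [[1, 2, 7], [4, 8], [5], [6]].
Step i=7: Q has 7 at row 4, column 1; remove 6 from row 4 of P and reverse-bump: 6 enters row 3 and ejects 5; 5 enters row 2 and ejects 4; 4 enters row 1 and ejects 2. So w(7) = 2. P is now [[1, 4, 7], [5, 8], [6]].
Step i=6: Q has 6 at row 2, column 2; remove 8 from row 2 of P and reverse-bump: 8 enters row 1 and ejects 7. So w(6) = 7. P is now [[1, 4, 8], [5], [6]].
Step i=5: Q has 5 at row 1, column 3; remove that cell from P, ejecting 8. So w(5) = 8. P is now [[1, 4], [5], [6]].
Step i=4: Q has 4 at row 3, column 1; remove 6 from row 3 of P and reverse-bump: 6 enters row 2 and ejects 5; 5 enters row 1 and ejects 4. So w(4) = 4. P is now [[1, 5], [6]].
Step i=3: Q has 3 at row 2, column 1; remove 6 from row 2 of P and reverse-bump: 6 enters row 1 and ejects 5. So w(3) = 5. P is now [[1, 6]].
Step i=2: Q has 2 at row 1, column 2; remove that cell from P, ejecting 6. So w(2) = 6. P is now [[1]].
Step i=1: Q has 1 at row 1, column 1; remove that cell from P, ejecting 1. So w(1) = 1. P is now [].

So w = 1 6 5 4 8 7 2 3.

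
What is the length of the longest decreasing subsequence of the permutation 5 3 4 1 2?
3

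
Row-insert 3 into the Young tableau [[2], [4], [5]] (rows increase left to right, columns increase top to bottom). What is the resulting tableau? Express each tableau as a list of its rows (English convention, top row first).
3 is larger than every entry of row 1, so it is appended to row 1. The new tableau is [[2, 3], [4], [5]].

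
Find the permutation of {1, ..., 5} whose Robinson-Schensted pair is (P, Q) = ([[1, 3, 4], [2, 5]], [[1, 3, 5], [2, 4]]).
Reverse RSK: for i = n, n-1, ..., 1, locate i in Q, remove the corresponding corner cell from P, and reverse-bump its entry up through P; the value ejected from row 1 is w(i).

So w = 2 1 5 3 4.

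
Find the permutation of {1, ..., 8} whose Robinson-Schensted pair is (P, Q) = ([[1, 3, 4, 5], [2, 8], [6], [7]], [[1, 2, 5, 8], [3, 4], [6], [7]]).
7 8 2 3 6 4 1 5

Reverse the RSK construction: for i from n down to 1, find the cell of Q containing i, remove the entry at that cell from P, and reverse-bump it up through P; the value ejected from row 1 is w(i).

Step i=8: Q has 8 at row 1, column 4; remove that cell from P, ejecting 5. So w(8) = 5. P is now [[1, 3, 4], [2, 8], [6], [7]].
Step i=7: Q has 7 at row 4, column 1; remove 7 from row 4 of P and reverse-bump: 7 enters row 3 and ejects 6; 6 enters row 2 and ejects 2; 2 enters row 1 and ejects 1. So w(7) = 1. P is now [[2, 3, 4], [6, 8], [7]].
Step i=6: Q has 6 at row 3, column 1; remove 7 from row 3 of P and reverse-bump: 7 enters row 2 and ejects 6; 6 enters row 1 and ejects 4. So w(6) = 4. P is now [[2, 3, 6], [7, 8]].
Step i=5: Q has 5 at row 1, column 3; remove that cell from P, ejecting 6. So w(5) = 6. P is now [[2, 3], [7, 8]].
Step i=4: Q has 4 at row 2, column 2; remove 8 from row 2 of P and reverse-bump: 8 enters row 1 and ejects 3. So w(4) = 3. P is now [[2, 8], [7]].
Step i=3: Q has 3 at row 2, column 1; remove 7 from row 2 of P and reverse-bump: 7 enters row 1 and ejects 2. So w(3) = 2. P is now [[7, 8]].
Step i=2: Q has 2 at row 1, column 2; remove that cell from P, ejecting 8. So w(2) = 8. P is now [[7]].
Step i=1: Q has 1 at row 1, column 1; remove that cell from P, ejecting 7. So w(1) = 7. P is now [].

So w = 7 8 2 3 6 4 1 5.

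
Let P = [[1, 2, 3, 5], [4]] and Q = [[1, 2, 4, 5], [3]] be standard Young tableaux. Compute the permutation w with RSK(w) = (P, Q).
1 4 2 3 5

Reverse the RSK construction: for i from n down to 1, find the cell of Q containing i, remove the entry at that cell from P, and reverse-bump it up through P; the value ejected from row 1 is w(i).

Step i=5: Q has 5 at row 1, column 4; remove that cell from P, ejecting 5. So w(5) = 5. P is now [[1, 2, 3], [4]].
Step i=4: Q has 4 at row 1, column 3; remove that cell from P, ejecting 3. So w(4) = 3. P is now [[1, 2], [4]].
Step i=3: Q has 3 at row 2, column 1; remove 4 from row 2 of P and reverse-bump: 4 enters row 1 and ejects 2. So w(3) = 2. P is now [[1, 4]].
Step i=2: Q has 2 at row 1, column 2; remove that cell from P, ejecting 4. So w(2) = 4. P is now [[1]].
Step i=1: Q has 1 at row 1, column 1; remove that cell from P, ejecting 1. So w(1) = 1. P is now [].

So w = 1 4 2 3 5.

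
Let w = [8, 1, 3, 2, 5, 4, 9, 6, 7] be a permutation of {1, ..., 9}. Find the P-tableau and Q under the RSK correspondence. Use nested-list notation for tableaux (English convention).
P = [[1, 2, 4, 6, 7], [3, 5, 9], [8]], Q = [[1, 3, 5, 7, 9], [2, 6, 8], [4]]

Insert each entry of the permutation into P by Schensted row insertion, recording in Q the position of each new cell.

Insert 8: appended to row 1. P = [[8]].
Insert 1: 1 bumps 8 from row 1; 8 starts row 2. P = [[1], [8]].
Insert 3: appended to row 1. P = [[1, 3], [8]].
Insert 2: 2 bumps 3 from row 1; 3 bumps 8 from row 2; 8 starts row 3. P = [[1, 2], [3], [8]].
Insert 5: appended to row 1. P = [[1, 2, 5], [3], [8]].
Insert 4: 4 bumps 5 from row 1; 5 appends to row 2. P = [[1, 2, 4], [3, 5], [8]].
Insert 9: appended to row 1. P = [[1, 2, 4, 9], [3, 5], [8]].
Insert 6: 6 bumps 9 from row 1; 9 appends to row 2. P = [[1, 2, 4, 6], [3, 5, 9], [8]].
Insert 7: appended to row 1. P = [[1, 2, 4, 6, 7], [3, 5, 9], [8]].

So P = [[1, 2, 4, 6, 7], [3, 5, 9], [8]], Q = [[1, 3, 5, 7, 9], [2, 6, 8], [4]].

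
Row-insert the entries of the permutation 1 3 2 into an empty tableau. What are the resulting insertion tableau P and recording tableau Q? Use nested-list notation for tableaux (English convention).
Insert each entry of the permutation into P by Schensted row insertion, recording in Q the position of each new cell.

After inserting 1: P = [[1]].
After inserting 3: P = [[1, 3]].
After inserting 2: P = [[1, 2], [3]].

So P = [[1, 2], [3]], Q = [[1, 2], [3]].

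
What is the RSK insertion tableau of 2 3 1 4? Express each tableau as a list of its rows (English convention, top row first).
Insert 2: appended to row 1. P = [[2]].
Insert 3: appended to row 1. P = [[2, 3]].
Insert 1: 1 bumps 2 from row 1; 2 starts row 2. P = [[1, 3], [2]].
Insert 4: appended to row 1. P = [[1, 3, 4], [2]].

So P = [[1, 3, 4], [2]].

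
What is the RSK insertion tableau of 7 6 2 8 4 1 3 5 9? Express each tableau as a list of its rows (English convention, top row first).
Insert 7: appended to row 1. P = [[7]].
Insert 6: 6 bumps 7 from row 1; 7 starts row 2. P = [[6], [7]].
Insert 2: 2 bumps 6 from row 1; 6 bumps 7 from row 2; 7 starts row 3. P = [[2], [6], [7]].
Insert 8: appended to row 1. P = [[2, 8], [6], [7]].
Insert 4: 4 bumps 8 from row 1; 8 appends to row 2. P = [[2, 4], [6, 8], [7]].
Insert 1: 1 bumps 2 from row 1; 2 bumps 6 from row 2; 6 bumps 7 from row 3; 7 starts row 4. P = [[1, 4], [2, 8], [6], [7]].
Insert 3: 3 bumps 4 from row 1; 4 bumps 8 from row 2; 8 appends to row 3. P = [[1, 3], [2, 4], [6, 8], [7]].
Insert 5: appended to row 1. P = [[1, 3, 5], [2, 4], [6, 8], [7]].
Insert 9: appended to row 1. P = [[1, 3, 5, 9], [2, 4], [6, 8], [7]].

So P = [[1, 3, 5, 9], [2, 4], [6, 8], [7]].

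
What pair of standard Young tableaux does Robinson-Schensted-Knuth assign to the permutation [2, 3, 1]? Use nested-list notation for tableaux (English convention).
Insert each entry of the permutation into P by Schensted row insertion, recording in Q the position of each new cell.

Insert 2: appended to row 1. P = [[2]].
Insert 3: appended to row 1. P = [[2, 3]].
Insert 1: 1 bumps 2 from row 1; 2 starts row 2. P = [[1, 3], [2]].

So P = [[1, 3], [2]], Q = [[1, 2], [3]].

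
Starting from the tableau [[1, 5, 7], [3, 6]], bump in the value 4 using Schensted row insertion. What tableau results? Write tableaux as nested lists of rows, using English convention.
[[1, 4, 7], [3, 5], [6]]

In row 1, 4 replaces 5 (the leftmost entry greater than 4); 5 is bumped to row 2. In row 2, 5 replaces 6 (the leftmost entry greater than 5); 6 is bumped to row 3. 6 starts a new row 3. The new tableau is [[1, 4, 7], [3, 5], [6]].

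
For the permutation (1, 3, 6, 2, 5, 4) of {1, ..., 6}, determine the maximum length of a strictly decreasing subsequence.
3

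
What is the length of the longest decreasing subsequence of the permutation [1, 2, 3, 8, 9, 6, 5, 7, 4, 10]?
4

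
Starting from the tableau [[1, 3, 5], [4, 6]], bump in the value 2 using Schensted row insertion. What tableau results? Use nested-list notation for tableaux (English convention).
In row 1, 2 replaces 3 (the leftmost entry greater than 2); 3 is bumped to row 2. In row 2, 3 replaces 4 (the leftmost entry greater than 3); 4 is bumped to row 3. 4 starts a new row 3. The new tableau is [[1, 2, 5], [3, 6], [4]].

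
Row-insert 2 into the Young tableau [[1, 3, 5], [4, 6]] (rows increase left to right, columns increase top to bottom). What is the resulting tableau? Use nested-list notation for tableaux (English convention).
[[1, 2, 5], [3, 6], [4]]

In row 1, 2 replaces 3 (the leftmost entry greater than 2); 3 is bumped to row 2. In row 2, 3 replaces 4 (the leftmost entry greater than 3); 4 is bumped to row 3. 4 starts a new row 3. The new tableau is [[1, 2, 5], [3, 6], [4]].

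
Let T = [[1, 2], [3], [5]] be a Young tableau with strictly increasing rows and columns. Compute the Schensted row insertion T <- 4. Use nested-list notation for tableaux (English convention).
[[1, 2, 4], [3], [5]]

4 is larger than every entry of row 1, so it is appended to row 1. The new tableau is [[1, 2, 4], [3], [5]].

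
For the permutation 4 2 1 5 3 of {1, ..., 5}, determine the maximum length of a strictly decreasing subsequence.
3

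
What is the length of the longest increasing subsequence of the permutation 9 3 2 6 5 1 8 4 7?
3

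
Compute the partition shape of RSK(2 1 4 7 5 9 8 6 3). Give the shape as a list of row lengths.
Row-insert each entry into an empty tableau.

After inserting 2: P = [[2]].
After inserting 1: P = [[1], [2]].
After inserting 4: P = [[1, 4], [2]].
After inserting 7: P = [[1, 4, 7], [2]].
After inserting 5: P = [[1, 4, 5], [2, 7]].
After inserting 9: P = [[1, 4, 5, 9], [2, 7]].
After inserting 8: P = [[1, 4, 5, 8], [2, 7, 9]].
After inserting 6: P = [[1, 4, 5, 6], [2, 7, 8], [9]].
After inserting 3: P = [[1, 3, 5, 6], [2, 4, 8], [7], [9]].

The final insertion tableau P = [[1, 3, 5, 6], [2, 4, 8], [7], [9]] has shape [4, 3, 1, 1].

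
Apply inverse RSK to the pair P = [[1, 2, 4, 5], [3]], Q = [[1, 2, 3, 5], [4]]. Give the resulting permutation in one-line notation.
1 3 4 2 5

Reverse the RSK construction: for i from n down to 1, find the cell of Q containing i, remove the entry at that cell from P, and reverse-bump it up through P; the value ejected from row 1 is w(i).

Step i=5: Q has 5 at row 1, column 4; remove that cell from P, ejecting 5. So w(5) = 5. P is now [[1, 2, 4], [3]].
Step i=4: Q has 4 at row 2, column 1; remove 3 from row 2 of P and reverse-bump: 3 enters row 1 and ejects 2. So w(4) = 2. P is now [[1, 3, 4]].
Step i=3: Q has 3 at row 1, column 3; remove that cell from P, ejecting 4. So w(3) = 4. P is now [[1, 3]].
Step i=2: Q has 2 at row 1, column 2; remove that cell from P, ejecting 3. So w(2) = 3. P is now [[1]].
Step i=1: Q has 1 at row 1, column 1; remove that cell from P, ejecting 1. So w(1) = 1. P is now [].

So w = 1 3 4 2 5.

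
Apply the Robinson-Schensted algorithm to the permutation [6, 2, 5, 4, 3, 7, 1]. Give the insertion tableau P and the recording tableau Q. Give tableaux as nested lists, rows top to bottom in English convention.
Insert each entry of the permutation into P by Schensted row insertion, recording in Q the position of each new cell.

Insert 6: appended to row 1. P = [[6]], Q = [[1]].
Insert 2: 2 bumps 6 from row 1; 6 starts row 2. P = [[2], [6]], Q = [[1], [2]].
Insert 5: appended to row 1. P = [[2, 5], [6]], Q = [[1, 3], [2]].
Insert 4: 4 bumps 5 from row 1; 5 bumps 6 from row 2; 6 starts row 3. P = [[2, 4], [5], [6]], Q = [[1, 3], [2], [4]].
Insert 3: 3 bumps 4 from row 1; 4 bumps 5 from row 2; 5 bumps 6 from row 3; 6 starts row 4. P = [[2, 3], [4], [5], [6]], Q = [[1, 3], [2], [4], [5]].
Insert 7: appended to row 1. P = [[2, 3, 7], [4], [5], [6]], Q = [[1, 3, 6], [2], [4], [5]].
Insert 1: 1 bumps 2 from row 1; 2 bumps 4 from row 2; 4 bumps 5 from row 3; 5 bumps 6 from row 4; 6 starts row 5. P = [[1, 3, 7], [2], [4], [5], [6]], Q = [[1, 3, 6], [2], [4], [5], [7]].

So P = [[1, 3, 7], [2], [4], [5], [6]], Q = [[1, 3, 6], [2], [4], [5], [7]].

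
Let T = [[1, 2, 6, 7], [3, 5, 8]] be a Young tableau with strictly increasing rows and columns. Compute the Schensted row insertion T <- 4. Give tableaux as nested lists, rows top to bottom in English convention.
[[1, 2, 4, 7], [3, 5, 6], [8]]

In row 1, 4 replaces 6 (the leftmost entry greater than 4); 6 is bumped to row 2. In row 2, 6 replaces 8 (the leftmost entry greater than 6); 8 is bumped to row 3. 8 starts a new row 3. The new tableau is [[1, 2, 4, 7], [3, 5, 6], [8]].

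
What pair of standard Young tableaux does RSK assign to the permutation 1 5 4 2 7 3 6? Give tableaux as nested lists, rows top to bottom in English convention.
Insert each entry of the permutation into P by Schensted row insertion, recording in Q the position of each new cell.

After inserting 1: P = [[1]].
After inserting 5: P = [[1, 5]].
After inserting 4: P = [[1, 4], [5]].
After inserting 2: P = [[1, 2], [4], [5]].
After inserting 7: P = [[1, 2, 7], [4], [5]].
After inserting 3: P = [[1, 2, 3], [4, 7], [5]].
After inserting 6: P = [[1, 2, 3, 6], [4, 7], [5]].

So P = [[1, 2, 3, 6], [4, 7], [5]], Q = [[1, 2, 5, 7], [3, 6], [4]].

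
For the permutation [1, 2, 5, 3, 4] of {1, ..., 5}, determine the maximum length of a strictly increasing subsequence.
4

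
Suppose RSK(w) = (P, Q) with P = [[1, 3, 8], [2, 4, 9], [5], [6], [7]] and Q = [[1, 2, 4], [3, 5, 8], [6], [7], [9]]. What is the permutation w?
2 7 1 9 6 5 4 8 3

Reverse RSK: for i = n, n-1, ..., 1, locate i in Q, remove the corresponding corner cell from P, and reverse-bump its entry up through P; the value ejected from row 1 is w(i).

So w = 2 7 1 9 6 5 4 8 3.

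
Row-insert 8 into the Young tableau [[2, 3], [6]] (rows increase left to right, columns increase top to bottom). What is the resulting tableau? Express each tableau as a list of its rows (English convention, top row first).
8 is larger than every entry of row 1, so it is appended to row 1. The new tableau is [[2, 3, 8], [6]].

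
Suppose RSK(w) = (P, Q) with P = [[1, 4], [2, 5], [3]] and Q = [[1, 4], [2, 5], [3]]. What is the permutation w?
Reverse the RSK construction: for i from n down to 1, find the cell of Q containing i, remove the entry at that cell from P, and reverse-bump it up through P; the value ejected from row 1 is w(i).

Step i=5: Q has 5 at row 2, column 2; remove 5 from row 2 of P and reverse-bump: 5 enters row 1 and ejects 4. So w(5) = 4. P is now [[1, 5], [2], [3]].
Step i=4: Q has 4 at row 1, column 2; remove that cell from P, ejecting 5. So w(4) = 5. P is now [[1], [2], [3]].
Step i=3: Q has 3 at row 3, column 1; remove 3 from row 3 of P and reverse-bump: 3 enters row 2 and ejects 2; 2 enters row 1 and ejects 1. So w(3) = 1. P is now [[2], [3]].
Step i=2: Q has 2 at row 2, column 1; remove 3 from row 2 of P and reverse-bump: 3 enters row 1 and ejects 2. So w(2) = 2. P is now [[3]].
Step i=1: Q has 1 at row 1, column 1; remove that cell from P, ejecting 3. So w(1) = 3. P is now [].

So w = 3 2 1 5 4.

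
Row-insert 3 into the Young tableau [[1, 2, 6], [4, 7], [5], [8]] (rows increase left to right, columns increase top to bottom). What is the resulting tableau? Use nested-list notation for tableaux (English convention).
[[1, 2, 3], [4, 6], [5, 7], [8]]

In row 1, 3 replaces 6 (the leftmost entry greater than 3); 6 is bumped to row 2. In row 2, 6 replaces 7 (the leftmost entry greater than 6); 7 is bumped to row 3. 7 is appended to row 3. The new tableau is [[1, 2, 3], [4, 6], [5, 7], [8]].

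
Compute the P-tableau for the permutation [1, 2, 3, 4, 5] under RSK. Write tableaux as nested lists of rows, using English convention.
Insert 1: appended to row 1. P = [[1]].
Insert 2: appended to row 1. P = [[1, 2]].
Insert 3: appended to row 1. P = [[1, 2, 3]].
Insert 4: appended to row 1. P = [[1, 2, 3, 4]].
Insert 5: appended to row 1. P = [[1, 2, 3, 4, 5]].

So P = [[1, 2, 3, 4, 5]].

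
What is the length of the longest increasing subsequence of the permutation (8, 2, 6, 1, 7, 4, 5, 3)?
3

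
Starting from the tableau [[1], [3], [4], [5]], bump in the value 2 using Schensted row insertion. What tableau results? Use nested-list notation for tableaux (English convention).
[[1, 2], [3], [4], [5]]

2 is larger than every entry of row 1, so it is appended to row 1. The new tableau is [[1, 2], [3], [4], [5]].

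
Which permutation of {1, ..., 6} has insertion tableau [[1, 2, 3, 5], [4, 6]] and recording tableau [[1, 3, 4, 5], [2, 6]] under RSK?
Reverse the RSK construction: for i from n down to 1, find the cell of Q containing i, remove the entry at that cell from P, and reverse-bump it up through P; the value ejected from row 1 is w(i).

Step i=6: Q has 6 at row 2, column 2; remove 6 from row 2 of P and reverse-bump: 6 enters row 1 and ejects 5. So w(6) = 5. P is now [[1, 2, 3, 6], [4]].
Step i=5: Q has 5 at row 1, column 4; remove that cell from P, ejecting 6. So w(5) = 6. P is now [[1, 2, 3], [4]].
Step i=4: Q has 4 at row 1, column 3; remove that cell from P, ejecting 3. So w(4) = 3. P is now [[1, 2], [4]].
Step i=3: Q has 3 at row 1, column 2; remove that cell from P, ejecting 2. So w(3) = 2. P is now [[1], [4]].
Step i=2: Q has 2 at row 2, column 1; remove 4 from row 2 of P and reverse-bump: 4 enters row 1 and ejects 1. So w(2) = 1. P is now [[4]].
Step i=1: Q has 1 at row 1, column 1; remove that cell from P, ejecting 4. So w(1) = 4. P is now [].

So w = 4 1 2 3 6 5.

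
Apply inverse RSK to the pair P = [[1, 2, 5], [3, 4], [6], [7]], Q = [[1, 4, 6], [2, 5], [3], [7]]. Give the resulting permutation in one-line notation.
7 3 1 6 4 5 2

Reverse the RSK construction: for i from n down to 1, find the cell of Q containing i, remove the entry at that cell from P, and reverse-bump it up through P; the value ejected from row 1 is w(i).

Step i=7: Q has 7 at row 4, column 1; remove 7 from row 4 of P and reverse-bump: 7 enters row 3 and ejects 6; 6 enters row 2 and ejects 4; 4 enters row 1 and ejects 2. So w(7) = 2. P is now [[1, 4, 5], [3, 6], [7]].
Step i=6: Q has 6 at row 1, column 3; remove that cell from P, ejecting 5. So w(6) = 5. P is now [[1, 4], [3, 6], [7]].
Step i=5: Q has 5 at row 2, column 2; remove 6 from row 2 of P and reverse-bump: 6 enters row 1 and ejects 4. So w(5) = 4. P is now [[1, 6], [3], [7]].
Step i=4: Q has 4 at row 1, column 2; remove that cell from P, ejecting 6. So w(4) = 6. P is now [[1], [3], [7]].
Step i=3: Q has 3 at row 3, column 1; remove 7 from row 3 of P and reverse-bump: 7 enters row 2 and ejects 3; 3 enters row 1 and ejects 1. So w(3) = 1. P is now [[3], [7]].
Step i=2: Q has 2 at row 2, column 1; remove 7 from row 2 of P and reverse-bump: 7 enters row 1 and ejects 3. So w(2) = 3. P is now [[7]].
Step i=1: Q has 1 at row 1, column 1; remove that cell from P, ejecting 7. So w(1) = 7. P is now [].

So w = 7 3 1 6 4 5 2.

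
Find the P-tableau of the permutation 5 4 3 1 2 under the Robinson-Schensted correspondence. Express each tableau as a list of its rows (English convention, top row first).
After inserting 5: P = [[5]].
After inserting 4: P = [[4], [5]].
After inserting 3: P = [[3], [4], [5]].
After inserting 1: P = [[1], [3], [4], [5]].
After inserting 2: P = [[1, 2], [3], [4], [5]].

So P = [[1, 2], [3], [4], [5]].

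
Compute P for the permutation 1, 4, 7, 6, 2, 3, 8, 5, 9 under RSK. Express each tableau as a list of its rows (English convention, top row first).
Insert 1: appended to row 1. P = [[1]].
Insert 4: appended to row 1. P = [[1, 4]].
Insert 7: appended to row 1. P = [[1, 4, 7]].
Insert 6: 6 bumps 7 from row 1; 7 starts row 2. P = [[1, 4, 6], [7]].
Insert 2: 2 bumps 4 from row 1; 4 bumps 7 from row 2; 7 starts row 3. P = [[1, 2, 6], [4], [7]].
Insert 3: 3 bumps 6 from row 1; 6 appends to row 2. P = [[1, 2, 3], [4, 6], [7]].
Insert 8: appended to row 1. P = [[1, 2, 3, 8], [4, 6], [7]].
Insert 5: 5 bumps 8 from row 1; 8 appends to row 2. P = [[1, 2, 3, 5], [4, 6, 8], [7]].
Insert 9: appended to row 1. P = [[1, 2, 3, 5, 9], [4, 6, 8], [7]].

So P = [[1, 2, 3, 5, 9], [4, 6, 8], [7]].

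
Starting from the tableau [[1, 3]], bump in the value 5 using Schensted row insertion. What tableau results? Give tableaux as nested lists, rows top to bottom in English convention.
5 is larger than every entry of row 1, so it is appended to row 1. The new tableau is [[1, 3, 5]].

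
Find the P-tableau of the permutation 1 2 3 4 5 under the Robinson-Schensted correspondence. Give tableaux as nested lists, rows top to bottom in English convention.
P = [[1, 2, 3, 4, 5]]

Insert 1: appended to row 1. P = [[1]].
Insert 2: appended to row 1. P = [[1, 2]].
Insert 3: appended to row 1. P = [[1, 2, 3]].
Insert 4: appended to row 1. P = [[1, 2, 3, 4]].
Insert 5: appended to row 1. P = [[1, 2, 3, 4, 5]].

So P = [[1, 2, 3, 4, 5]].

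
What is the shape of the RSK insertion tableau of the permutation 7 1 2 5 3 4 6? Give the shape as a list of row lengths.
[5, 1, 1]

Row-insert each entry into an empty tableau.

After inserting 7: P = [[7]].
After inserting 1: P = [[1], [7]].
After inserting 2: P = [[1, 2], [7]].
After inserting 5: P = [[1, 2, 5], [7]].
After inserting 3: P = [[1, 2, 3], [5], [7]].
After inserting 4: P = [[1, 2, 3, 4], [5], [7]].
After inserting 6: P = [[1, 2, 3, 4, 6], [5], [7]].

The final insertion tableau P = [[1, 2, 3, 4, 6], [5], [7]] has shape [5, 1, 1].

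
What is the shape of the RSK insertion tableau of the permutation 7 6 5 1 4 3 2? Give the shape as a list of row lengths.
Row-insert each entry into an empty tableau.

After inserting 7: P = [[7]].
After inserting 6: P = [[6], [7]].
After inserting 5: P = [[5], [6], [7]].
After inserting 1: P = [[1], [5], [6], [7]].
After inserting 4: P = [[1, 4], [5], [6], [7]].
After inserting 3: P = [[1, 3], [4], [5], [6], [7]].
After inserting 2: P = [[1, 2], [3], [4], [5], [6], [7]].

The final insertion tableau P = [[1, 2], [3], [4], [5], [6], [7]] has shape [2, 1, 1, 1, 1, 1].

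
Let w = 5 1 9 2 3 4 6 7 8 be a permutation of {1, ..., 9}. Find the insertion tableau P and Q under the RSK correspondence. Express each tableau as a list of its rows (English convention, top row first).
Insert each entry of the permutation into P by Schensted row insertion, recording in Q the position of each new cell.

Insert 5: appended to row 1. P = [[5]].
Insert 1: 1 bumps 5 from row 1; 5 starts row 2. P = [[1], [5]].
Insert 9: appended to row 1. P = [[1, 9], [5]].
Insert 2: 2 bumps 9 from row 1; 9 appends to row 2. P = [[1, 2], [5, 9]].
Insert 3: appended to row 1. P = [[1, 2, 3], [5, 9]].
Insert 4: appended to row 1. P = [[1, 2, 3, 4], [5, 9]].
Insert 6: appended to row 1. P = [[1, 2, 3, 4, 6], [5, 9]].
Insert 7: appended to row 1. P = [[1, 2, 3, 4, 6, 7], [5, 9]].
Insert 8: appended to row 1. P = [[1, 2, 3, 4, 6, 7, 8], [5, 9]].

So P = [[1, 2, 3, 4, 6, 7, 8], [5, 9]], Q = [[1, 3, 5, 6, 7, 8, 9], [2, 4]].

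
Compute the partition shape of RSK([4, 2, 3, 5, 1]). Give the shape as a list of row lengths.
Row-insert each entry into an empty tableau.

After inserting 4: P = [[4]].
After inserting 2: P = [[2], [4]].
After inserting 3: P = [[2, 3], [4]].
After inserting 5: P = [[2, 3, 5], [4]].
After inserting 1: P = [[1, 3, 5], [2], [4]].

The final insertion tableau P = [[1, 3, 5], [2], [4]] has shape [3, 1, 1].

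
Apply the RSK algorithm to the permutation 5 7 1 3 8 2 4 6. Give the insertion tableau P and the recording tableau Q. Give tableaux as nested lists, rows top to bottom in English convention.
P = [[1, 2, 4, 6], [3, 7, 8], [5]], Q = [[1, 2, 5, 8], [3, 4, 7], [6]]

Insert each entry of the permutation into P by Schensted row insertion, recording in Q the position of each new cell.

Insert 5: appended to row 1. P = [[5]].
Insert 7: appended to row 1. P = [[5, 7]].
Insert 1: 1 bumps 5 from row 1; 5 starts row 2. P = [[1, 7], [5]].
Insert 3: 3 bumps 7 from row 1; 7 appends to row 2. P = [[1, 3], [5, 7]].
Insert 8: appended to row 1. P = [[1, 3, 8], [5, 7]].
Insert 2: 2 bumps 3 from row 1; 3 bumps 5 from row 2; 5 starts row 3. P = [[1, 2, 8], [3, 7], [5]].
Insert 4: 4 bumps 8 from row 1; 8 appends to row 2. P = [[1, 2, 4], [3, 7, 8], [5]].
Insert 6: appended to row 1. P = [[1, 2, 4, 6], [3, 7, 8], [5]].

So P = [[1, 2, 4, 6], [3, 7, 8], [5]], Q = [[1, 2, 5, 8], [3, 4, 7], [6]].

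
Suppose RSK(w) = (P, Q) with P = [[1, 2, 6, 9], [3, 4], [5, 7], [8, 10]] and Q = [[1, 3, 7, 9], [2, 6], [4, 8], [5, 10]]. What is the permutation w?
Reverse the RSK construction: for i from n down to 1, find the cell of Q containing i, remove the entry at that cell from P, and reverse-bump it up through P; the value ejected from row 1 is w(i).

Step i=10: Q has 10 at row 4, column 2; remove 10 from row 4 of P and reverse-bump: 10 enters row 3 and ejects 7; 7 enters row 2 and ejects 4; 4 enters row 1 and ejects 2. So w(10) = 2. P is now [[1, 4, 6, 9], [3, 7], [5, 10], [8]].
Step i=9: Q has 9 at row 1, column 4; remove that cell from P, ejecting 9. So w(9) = 9. P is now [[1, 4, 6], [3, 7], [5, 10], [8]].
Step i=8: Q has 8 at row 3, column 2; remove 10 from row 3 of P and reverse-bump: 10 enters row 2 and ejects 7; 7 enters row 1 and ejects 6. So w(8) = 6. P is now [[1, 4, 7], [3, 10], [5], [8]].
Step i=7: Q has 7 at row 1, column 3; remove that cell from P, ejecting 7. So w(7) = 7. P is now [[1, 4], [3, 10], [5], [8]].
Step i=6: Q has 6 at row 2, column 2; remove 10 from row 2 of P and reverse-bump: 10 enters row 1 and ejects 4. So w(6) = 4. P is now [[1, 10], [3], [5], [8]].
Step i=5: Q has 5 at row 4, column 1; remove 8 from row 4 of P and reverse-bump: 8 enters row 3 and ejects 5; 5 enters row 2 and ejects 3; 3 enters row 1 and ejects 1. So w(5) = 1. P is now [[3, 10], [5], [8]].
Step i=4: Q has 4 at row 3, column 1; remove 8 from row 3 of P and reverse-bump: 8 enters row 2 and ejects 5; 5 enters row 1 and ejects 3. So w(4) = 3. P is now [[5, 10], [8]].
Step i=3: Q has 3 at row 1, column 2; remove that cell from P, ejecting 10. So w(3) = 10. P is now [[5], [8]].
Step i=2: Q has 2 at row 2, column 1; remove 8 from row 2 of P and reverse-bump: 8 enters row 1 and ejects 5. So w(2) = 5. P is now [[8]].
Step i=1: Q has 1 at row 1, column 1; remove that cell from P, ejecting 8. So w(1) = 8. P is now [].

So w = 8 5 10 3 1 4 7 6 9 2.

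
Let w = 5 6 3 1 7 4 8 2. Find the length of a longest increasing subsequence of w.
4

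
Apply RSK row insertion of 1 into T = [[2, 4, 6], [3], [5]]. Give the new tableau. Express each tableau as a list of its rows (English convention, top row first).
[[1, 4, 6], [2], [3], [5]]

In row 1, 1 replaces 2 (the leftmost entry greater than 1); 2 is bumped to row 2. In row 2, 2 replaces 3 (the leftmost entry greater than 2); 3 is bumped to row 3. In row 3, 3 replaces 5 (the leftmost entry greater than 3); 5 is bumped to row 4. 5 starts a new row 4. The new tableau is [[1, 4, 6], [2], [3], [5]].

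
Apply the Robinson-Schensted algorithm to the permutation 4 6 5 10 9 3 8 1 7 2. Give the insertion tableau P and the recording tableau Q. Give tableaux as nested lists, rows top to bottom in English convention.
P = [[1, 2, 7], [3, 5], [4, 8], [6, 9], [10]], Q = [[1, 2, 4], [3, 5], [6, 7], [8, 9], [10]]

Insert each entry of the permutation into P by Schensted row insertion, recording in Q the position of each new cell.

Insert 4: appended to row 1. P = [[4]].
Insert 6: appended to row 1. P = [[4, 6]].
Insert 5: 5 bumps 6 from row 1; 6 starts row 2. P = [[4, 5], [6]].
Insert 10: appended to row 1. P = [[4, 5, 10], [6]].
Insert 9: 9 bumps 10 from row 1; 10 appends to row 2. P = [[4, 5, 9], [6, 10]].
Insert 3: 3 bumps 4 from row 1; 4 bumps 6 from row 2; 6 starts row 3. P = [[3, 5, 9], [4, 10], [6]].
Insert 8: 8 bumps 9 from row 1; 9 bumps 10 from row 2; 10 appends to row 3. P = [[3, 5, 8], [4, 9], [6, 10]].
Insert 1: 1 bumps 3 from row 1; 3 bumps 4 from row 2; 4 bumps 6 from row 3; 6 starts row 4. P = [[1, 5, 8], [3, 9], [4, 10], [6]].
Insert 7: 7 bumps 8 from row 1; 8 bumps 9 from row 2; 9 bumps 10 from row 3; 10 appends to row 4. P = [[1, 5, 7], [3, 8], [4, 9], [6, 10]].
Insert 2: 2 bumps 5 from row 1; 5 bumps 8 from row 2; 8 bumps 9 from row 3; 9 bumps 10 from row 4; 10 starts row 5. P = [[1, 2, 7], [3, 5], [4, 8], [6, 9], [10]].

So P = [[1, 2, 7], [3, 5], [4, 8], [6, 9], [10]], Q = [[1, 2, 4], [3, 5], [6, 7], [8, 9], [10]].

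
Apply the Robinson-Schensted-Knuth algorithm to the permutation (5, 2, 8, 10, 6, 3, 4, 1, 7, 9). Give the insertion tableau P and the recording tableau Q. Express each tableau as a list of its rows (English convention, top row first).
P = [[1, 3, 4, 7, 9], [2, 6, 10], [5], [8]], Q = [[1, 3, 4, 9, 10], [2, 5, 7], [6], [8]]

Insert each entry of the permutation into P by Schensted row insertion, recording in Q the position of each new cell.

Insert 5: appended to row 1. P = [[5]].
Insert 2: 2 bumps 5 from row 1; 5 starts row 2. P = [[2], [5]].
Insert 8: appended to row 1. P = [[2, 8], [5]].
Insert 10: appended to row 1. P = [[2, 8, 10], [5]].
Insert 6: 6 bumps 8 from row 1; 8 appends to row 2. P = [[2, 6, 10], [5, 8]].
Insert 3: 3 bumps 6 from row 1; 6 bumps 8 from row 2; 8 starts row 3. P = [[2, 3, 10], [5, 6], [8]].
Insert 4: 4 bumps 10 from row 1; 10 appends to row 2. P = [[2, 3, 4], [5, 6, 10], [8]].
Insert 1: 1 bumps 2 from row 1; 2 bumps 5 from row 2; 5 bumps 8 from row 3; 8 starts row 4. P = [[1, 3, 4], [2, 6, 10], [5], [8]].
Insert 7: appended to row 1. P = [[1, 3, 4, 7], [2, 6, 10], [5], [8]].
Insert 9: appended to row 1. P = [[1, 3, 4, 7, 9], [2, 6, 10], [5], [8]].

So P = [[1, 3, 4, 7, 9], [2, 6, 10], [5], [8]], Q = [[1, 3, 4, 9, 10], [2, 5, 7], [6], [8]].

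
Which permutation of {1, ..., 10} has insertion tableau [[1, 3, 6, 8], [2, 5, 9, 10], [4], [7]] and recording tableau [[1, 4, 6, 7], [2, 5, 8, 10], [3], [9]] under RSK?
Reverse the RSK construction: for i from n down to 1, find the cell of Q containing i, remove the entry at that cell from P, and reverse-bump it up through P; the value ejected from row 1 is w(i).

Step i=10: Q has 10 at row 2, column 4; remove 10 from row 2 of P and reverse-bump: 10 enters row 1 and ejects 8. So w(10) = 8. P is now [[1, 3, 6, 10], [2, 5, 9], [4], [7]].
Step i=9: Q has 9 at row 4, column 1; remove 7 from row 4 of P and reverse-bump: 7 enters row 3 and ejects 4; 4 enters row 2 and ejects 2; 2 enters row 1 and ejects 1. So w(9) = 1. P is now [[2, 3, 6, 10], [4, 5, 9], [7]].
Step i=8: Q has 8 at row 2, column 3; remove 9 from row 2 of P and reverse-bump: 9 enters row 1 and ejects 6. So w(8) = 6. P is now [[2, 3, 9, 10], [4, 5], [7]].
Step i=7: Q has 7 at row 1, column 4; remove that cell from P, ejecting 10. So w(7) = 10. P is now [[2, 3, 9], [4, 5], [7]].
Step i=6: Q has 6 at row 1, column 3; remove that cell from P, ejecting 9. So w(6) = 9. P is now [[2, 3], [4, 5], [7]].
Step i=5: Q has 5 at row 2, column 2; remove 5 from row 2 of P and reverse-bump: 5 enters row 1 and ejects 3. So w(5) = 3. P is now [[2, 5], [4], [7]].
Step i=4: Q has 4 at row 1, column 2; remove that cell from P, ejecting 5. So w(4) = 5. P is now [[2], [4], [7]].
Step i=3: Q has 3 at row 3, column 1; remove 7 from row 3 of P and reverse-bump: 7 enters row 2 and ejects 4; 4 enters row 1 and ejects 2. So w(3) = 2. P is now [[4], [7]].
Step i=2: Q has 2 at row 2, column 1; remove 7 from row 2 of P and reverse-bump: 7 enters row 1 and ejects 4. So w(2) = 4. P is now [[7]].
Step i=1: Q has 1 at row 1, column 1; remove that cell from P, ejecting 7. So w(1) = 7. P is now [].

So w = 7 4 2 5 3 9 10 6 1 8.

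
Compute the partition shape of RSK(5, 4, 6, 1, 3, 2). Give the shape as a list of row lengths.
Row-insert each entry into an empty tableau.

After inserting 5: P = [[5]].
After inserting 4: P = [[4], [5]].
After inserting 6: P = [[4, 6], [5]].
After inserting 1: P = [[1, 6], [4], [5]].
After inserting 3: P = [[1, 3], [4, 6], [5]].
After inserting 2: P = [[1, 2], [3, 6], [4], [5]].

The final insertion tableau P = [[1, 2], [3, 6], [4], [5]] has shape [2, 2, 1, 1].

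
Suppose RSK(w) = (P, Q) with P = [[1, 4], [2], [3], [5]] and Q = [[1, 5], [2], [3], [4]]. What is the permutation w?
5 3 2 1 4

Reverse the RSK construction: for i from n down to 1, find the cell of Q containing i, remove the entry at that cell from P, and reverse-bump it up through P; the value ejected from row 1 is w(i).

Step i=5: Q has 5 at row 1, column 2; remove that cell from P, ejecting 4. So w(5) = 4. P is now [[1], [2], [3], [5]].
Step i=4: Q has 4 at row 4, column 1; remove 5 from row 4 of P and reverse-bump: 5 enters row 3 and ejects 3; 3 enters row 2 and ejects 2; 2 enters row 1 and ejects 1. So w(4) = 1. P is now [[2], [3], [5]].
Step i=3: Q has 3 at row 3, column 1; remove 5 from row 3 of P and reverse-bump: 5 enters row 2 and ejects 3; 3 enters row 1 and ejects 2. So w(3) = 2. P is now [[3], [5]].
Step i=2: Q has 2 at row 2, column 1; remove 5 from row 2 of P and reverse-bump: 5 enters row 1 and ejects 3. So w(2) = 3. P is now [[5]].
Step i=1: Q has 1 at row 1, column 1; remove that cell from P, ejecting 5. So w(1) = 5. P is now [].

So w = 5 3 2 1 4.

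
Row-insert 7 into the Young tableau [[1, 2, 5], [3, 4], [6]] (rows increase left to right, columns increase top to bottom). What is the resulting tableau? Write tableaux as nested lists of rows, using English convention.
7 is larger than every entry of row 1, so it is appended to row 1. The new tableau is [[1, 2, 5, 7], [3, 4], [6]].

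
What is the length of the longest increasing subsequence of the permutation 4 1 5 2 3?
3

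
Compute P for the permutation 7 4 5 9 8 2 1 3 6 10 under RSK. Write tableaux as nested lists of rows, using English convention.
After inserting 7: P = [[7]].
After inserting 4: P = [[4], [7]].
After inserting 5: P = [[4, 5], [7]].
After inserting 9: P = [[4, 5, 9], [7]].
After inserting 8: P = [[4, 5, 8], [7, 9]].
After inserting 2: P = [[2, 5, 8], [4, 9], [7]].
After inserting 1: P = [[1, 5, 8], [2, 9], [4], [7]].
After inserting 3: P = [[1, 3, 8], [2, 5], [4, 9], [7]].
After inserting 6: P = [[1, 3, 6], [2, 5, 8], [4, 9], [7]].
After inserting 10: P = [[1, 3, 6, 10], [2, 5, 8], [4, 9], [7]].

So P = [[1, 3, 6, 10], [2, 5, 8], [4, 9], [7]].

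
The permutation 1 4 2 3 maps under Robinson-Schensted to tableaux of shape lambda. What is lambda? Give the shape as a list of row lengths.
[3, 1]

Row-insert each entry into an empty tableau.

After inserting 1: P = [[1]].
After inserting 4: P = [[1, 4]].
After inserting 2: P = [[1, 2], [4]].
After inserting 3: P = [[1, 2, 3], [4]].

The final insertion tableau P = [[1, 2, 3], [4]] has shape [3, 1].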